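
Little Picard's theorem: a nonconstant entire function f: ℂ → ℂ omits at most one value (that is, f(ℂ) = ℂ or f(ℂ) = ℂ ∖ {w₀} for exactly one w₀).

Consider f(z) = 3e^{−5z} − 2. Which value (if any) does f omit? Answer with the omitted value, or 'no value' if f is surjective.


Little Picard bounds the complement of f(ℂ) to at most one point.
e^{−5z} is never zero on ℂ, so 3·e^{−5z} takes every value in ℂ ∖ {0}. Adding -2 shifts the range to ℂ ∖ {-2}. Thus f omits exactly the value -2.

Omitted value: -2.


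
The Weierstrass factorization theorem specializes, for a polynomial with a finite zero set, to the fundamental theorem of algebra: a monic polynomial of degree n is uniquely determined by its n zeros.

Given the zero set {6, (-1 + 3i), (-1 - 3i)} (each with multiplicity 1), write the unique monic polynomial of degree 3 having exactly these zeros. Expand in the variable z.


The polynomial is p(z) = ∏_{α ∈ S} (z − α), where S = {6, (-1 + 3i), (-1 - 3i)}.
Expanding the product yields: p(z) = z^3 -4·z^2 -2·z -60.
Note conjugate pairs combine to real quadratics: (z − (-1+3i))(z − (-1−3i)) = z² + 2z + 10.
The resulting polynomial has degree 3 and real coefficients as required.

p(z) = z^3 -4·z^2 -2·z -60.


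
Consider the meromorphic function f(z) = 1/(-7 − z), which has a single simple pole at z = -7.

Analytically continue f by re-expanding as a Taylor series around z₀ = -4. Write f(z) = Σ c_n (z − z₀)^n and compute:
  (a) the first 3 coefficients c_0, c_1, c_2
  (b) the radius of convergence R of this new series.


Let w = z − z₀, so z = z₀ + w.
Then -7 − z = -7 − (z₀ + w) = (-7 − z₀) − w = -3 − w.
f(z) = 1/(-3 − w) = (1/(-3)) · 1/(1 − w/(-3)) = Σ_{n≥0} w^n / (-3)^(n+1).
So c_n = 1/(-3)^(n+1):
  c_0 = 1/(-3)^1 = -1/3.
  c_1 = 1/(-3)^2 = 1/9.
  c_2 = 1/(-3)^3 = -1/27.
The series is valid for |w/d| < 1, i.e. |z − z₀| < |d|.
Radius of convergence: R = |-7 − z₀| = |-3| = 3 (distance from z₀ to the singularity z = -7).

c_0 = -1/3, c_1 = 1/9, c_2 = -1/27; R = 3.


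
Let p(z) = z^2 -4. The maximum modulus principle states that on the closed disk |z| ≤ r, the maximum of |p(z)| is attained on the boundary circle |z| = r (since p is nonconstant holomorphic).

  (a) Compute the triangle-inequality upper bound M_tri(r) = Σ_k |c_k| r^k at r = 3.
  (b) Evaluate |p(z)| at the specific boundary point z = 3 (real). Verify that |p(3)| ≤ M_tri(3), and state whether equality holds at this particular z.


Coefficients: c_0 = -4, c_1 = 0, c_2 = 1. Radius r = 3.
Part (a). Triangle bound: M_tri(r) = Σ_k |c_k| r^k
  = |-4|·3^0 + |0|·3^1 + |1|·3^2
  = 4 + 0 + 9 = 13.
This bounds M(r) := max_{|z|=r} |p(z)| from above; equality holds iff all terms c_k z^k can be made to align in phase at a single z on |z|=r.
Part (b). At z = 3 (real, on the circle |z| = r):
  p(3) = (-4)·3^0 + (0)·3^1 + (1)·3^2 = 5.
  |p(3)| = 5.
Check: |p(3)| = 5 ≤ 13 = M_tri(3). ✓ Equality does not hold at z = 3 (the coefficients have mixed signs, so the terms do not all align in phase there).

M_tri(3) = 13; |p(3)| = 5; equality at z=3: no.


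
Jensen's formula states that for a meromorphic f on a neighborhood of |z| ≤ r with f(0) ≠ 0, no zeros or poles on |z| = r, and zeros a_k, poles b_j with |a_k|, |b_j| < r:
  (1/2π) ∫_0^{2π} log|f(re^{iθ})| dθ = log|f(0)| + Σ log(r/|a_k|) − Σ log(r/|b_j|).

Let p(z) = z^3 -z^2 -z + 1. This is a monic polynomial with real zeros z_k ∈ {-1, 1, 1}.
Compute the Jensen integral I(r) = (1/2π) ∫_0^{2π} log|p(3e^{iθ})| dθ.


Zeros: -1, 1, 1; r = 3.
Inside |z| < r: -1, 1, 1. Outside (|z| ≥ r): ∅.
p(0) = 1, so log|p(0)| = log(1) = 0.0000.
Apply Jensen: I(r) = log|p(0)| + Σ_k log(r/|z_k|), summed over zeros inside |z| < r.
  log(r/|z_k|) for z_k = -1: log(3/1) = 1.0986
  log(r/|z_k|) for z_k = 1: log(3/1) = 1.0986
  log(r/|z_k|) for z_k = 1: log(3/1) = 1.0986
Sum over inside zeros: 3.2958.
I(r) = log|p(0)| + (inside sum) = 0.0000 + 3.2958 = 3.2958.
Closed form (all zeros inside, monic): I(r) = n·log(r) = 3·log(3) = 3.2958. ✓

I(r) ≈ 3.2958.


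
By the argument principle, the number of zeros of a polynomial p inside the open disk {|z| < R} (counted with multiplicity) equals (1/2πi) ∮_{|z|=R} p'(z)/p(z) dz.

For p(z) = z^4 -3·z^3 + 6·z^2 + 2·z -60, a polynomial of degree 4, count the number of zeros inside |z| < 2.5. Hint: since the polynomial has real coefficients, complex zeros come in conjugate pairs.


The zeros of p are: (1 + 3i), (1 - 3i), -2, 3.
Their magnitudes are: 3.162, 3.162, 2, 3.
Zeros with |z| < R = 2.5: -2.
Count = 1.
By the argument principle, (1/2πi) ∮_{|z|=R} p'(z)/p(z) dz equals exactly this count.

Number of zeros inside |z| < 2.5: 1.


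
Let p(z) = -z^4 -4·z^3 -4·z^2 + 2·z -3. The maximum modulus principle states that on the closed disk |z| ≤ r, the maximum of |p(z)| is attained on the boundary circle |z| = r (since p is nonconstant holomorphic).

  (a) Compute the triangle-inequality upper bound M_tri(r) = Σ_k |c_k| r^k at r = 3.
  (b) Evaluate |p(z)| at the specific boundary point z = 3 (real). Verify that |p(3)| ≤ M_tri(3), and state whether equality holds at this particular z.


Coefficients: c_0 = -3, c_1 = 2, c_2 = -4, c_3 = -4, c_4 = -1. Radius r = 3.
Part (a). Triangle bound: M_tri(r) = Σ_k |c_k| r^k
  = |-3|·3^0 + |2|·3^1 + |-4|·3^2 + |-4|·3^3 + |-1|·3^4
  = 3 + 6 + 36 + 108 + 81 = 234.
This bounds M(r) := max_{|z|=r} |p(z)| from above; equality holds iff all terms c_k z^k can be made to align in phase at a single z on |z|=r.
Part (b). At z = 3 (real, on the circle |z| = r):
  p(3) = (-3)·3^0 + (2)·3^1 + (-4)·3^2 + (-4)·3^3 + (-1)·3^4 = -222.
  |p(3)| = 222.
Check: |p(3)| = 222 ≤ 234 = M_tri(3). ✓ Equality does not hold at z = 3 (the coefficients have mixed signs, so the terms do not all align in phase there).

M_tri(3) = 234; |p(3)| = 222; equality at z=3: no.


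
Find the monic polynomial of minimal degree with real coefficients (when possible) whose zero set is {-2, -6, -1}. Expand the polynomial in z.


The polynomial is p(z) = ∏_{α ∈ S} (z − α), where S = {-2, -6, -1}.
Expanding the product yields: p(z) = z^3 + 9·z^2 + 20·z + 12.
The resulting polynomial has degree 3 and real coefficients as required.

p(z) = z^3 + 9·z^2 + 20·z + 12.


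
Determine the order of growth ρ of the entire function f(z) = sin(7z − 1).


sin(w) is a linear combination of e^{iw} and e^{−iw} (or e^w, e^{−w} in the hyperbolic case), so |sin(w)| ≤ e^{|w|}. With w = 7z − 1, |w| ≤ 7|z| + 1 = 7r + 1 on |z| = r, giving M(r) ≤ e^{7r + 1}, so ρ ≤ 1. On a suitable ray (z = it for sin/cos; z = t for sinh/cosh, t real → ∞), |sin(7z − 1)| grows like e^{7|t|}/2, so ρ ≥ 1. Hence ρ = 1.
Therefore ρ = 1.

Order ρ = 1.


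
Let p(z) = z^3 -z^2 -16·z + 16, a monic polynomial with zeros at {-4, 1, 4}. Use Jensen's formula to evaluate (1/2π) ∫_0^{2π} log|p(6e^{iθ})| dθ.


Zeros: -4, 1, 4; r = 6.
Inside |z| < r: -4, 1, 4. Outside (|z| ≥ r): ∅.
p(0) = 16, so log|p(0)| = log(16) = 2.7726.
Apply Jensen: I(r) = log|p(0)| + Σ_k log(r/|z_k|), summed over zeros inside |z| < r.
  log(r/|z_k|) for z_k = -4: log(6/4) = 0.4055
  log(r/|z_k|) for z_k = 1: log(6/1) = 1.7918
  log(r/|z_k|) for z_k = 4: log(6/4) = 0.4055
Sum over inside zeros: 2.6027.
I(r) = log|p(0)| + (inside sum) = 2.7726 + 2.6027 = 5.3753.
Closed form (all zeros inside, monic): I(r) = n·log(r) = 3·log(6) = 5.3753. ✓

I(r) ≈ 5.3753.


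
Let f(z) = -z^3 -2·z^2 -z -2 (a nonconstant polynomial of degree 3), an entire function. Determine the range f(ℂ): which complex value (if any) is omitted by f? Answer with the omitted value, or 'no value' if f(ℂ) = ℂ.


Little Picard bounds the complement of f(ℂ) to at most one point.
For every w ∈ ℂ, the equation p(z) − w = 0 is a nonconstant polynomial in z and hence has at least one root by the fundamental theorem of algebra. So p is surjective onto ℂ, omitting no value.

Omitted value: no value.


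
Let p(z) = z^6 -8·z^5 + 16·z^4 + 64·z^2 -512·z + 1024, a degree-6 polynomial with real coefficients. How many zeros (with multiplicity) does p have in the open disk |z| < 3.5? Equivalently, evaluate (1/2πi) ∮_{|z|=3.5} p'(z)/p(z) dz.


The zeros of p are: 4, 4, (2 + 2i), (2 - 2i), (-2 + 2i), (-2 - 2i).
Their magnitudes are: 4, 4, 2.828, 2.828, 2.828, 2.828.
Zeros with |z| < R = 3.5: (2 + 2i), (2 - 2i), (-2 + 2i), (-2 - 2i).
Count = 4.
By the argument principle, (1/2πi) ∮_{|z|=R} p'(z)/p(z) dz equals exactly this count.

Number of zeros inside |z| < 3.5: 4.


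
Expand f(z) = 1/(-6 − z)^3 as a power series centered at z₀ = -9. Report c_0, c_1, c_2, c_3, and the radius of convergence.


Let w = z − z₀, so z = z₀ + w.
Then -6 − z = -6 − (z₀ + w) = (-6 − z₀) − w = 3 − w.
f(z) = 1/(3 − w)^3 = (1/(3)^3) · (1 − w/(3))^{−3}.
By the binomial series (1−u)^{−3} = Σ_{n≥0} C(n+2, 2) u^n for |u|<1, with u = w/(3):
  c_n = C(n+2, 2) / (3)^(n+3).
  c_0 = 1/(3)^3 = 1/27.
  c_1 = 3/(3)^4 = 1/27.
  c_2 = 6/(3)^5 = 2/81.
  c_3 = 10/(3)^6 = 10/729.
The series is valid for |w/d| < 1, i.e. |z − z₀| < |d|.
Radius of convergence: R = |-6 − z₀| = |3| = 3 (distance from z₀ to the singularity z = -6).

c_0 = 1/27, c_1 = 1/27, c_2 = 2/81, c_3 = 10/729; R = 3.


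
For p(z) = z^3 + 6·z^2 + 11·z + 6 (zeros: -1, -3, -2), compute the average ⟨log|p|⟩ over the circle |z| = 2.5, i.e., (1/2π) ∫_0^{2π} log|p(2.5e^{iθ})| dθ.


Zeros: -3, -2, -1; r = 2.5.
Inside |z| < r: -2, -1. Outside (|z| ≥ r): -3.
p(0) = 6, so log|p(0)| = log(6) = 1.7918.
Apply Jensen: I(r) = log|p(0)| + Σ_k log(r/|z_k|), summed over zeros inside |z| < r.
  log(r/|z_k|) for z_k = -1: log(2.5/1) = 0.9163
  log(r/|z_k|) for z_k = -2: log(2.5/2) = 0.2231
  Outside zeros (-3) contribute nothing to the Jensen sum.
Sum over inside zeros: 1.1394.
I(r) = log|p(0)| + (inside sum) = 1.7918 + 1.1394 = 2.9312.
Note: since some zeros are outside |z| ≤ r, the simplified n·log(r) form does NOT apply — only the inside zeros contribute.

I(r) ≈ 2.9312.


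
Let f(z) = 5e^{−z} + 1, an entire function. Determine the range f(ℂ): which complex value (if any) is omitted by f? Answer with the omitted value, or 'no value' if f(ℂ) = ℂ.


Little Picard bounds the complement of f(ℂ) to at most one point.
e^{−z} is never zero on ℂ, so 5·e^{−z} takes every value in ℂ ∖ {0}. Adding 1 shifts the range to ℂ ∖ {1}. Thus f omits exactly the value 1.

Omitted value: 1.


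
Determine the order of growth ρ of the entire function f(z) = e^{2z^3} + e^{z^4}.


Each summand is entire of order 3 and 4 respectively (as in the single-exponential case). The order of a sum is at most the max of the orders, so ρ ≤ 4. For the lower bound: on |z|=r choose arg z so that 1z^4 is real positive; then |e^{1z^4}| = e^{1r^4} while |e^{2z^3}| ≤ e^{2r^3} = o(e^{1r^4}). So |f| ≥ e^{1r^4}(1 − o(1)) and ρ ≥ 4. Hence ρ = max(3, 4) = 4.
Therefore ρ = 4.

Order ρ = 4.


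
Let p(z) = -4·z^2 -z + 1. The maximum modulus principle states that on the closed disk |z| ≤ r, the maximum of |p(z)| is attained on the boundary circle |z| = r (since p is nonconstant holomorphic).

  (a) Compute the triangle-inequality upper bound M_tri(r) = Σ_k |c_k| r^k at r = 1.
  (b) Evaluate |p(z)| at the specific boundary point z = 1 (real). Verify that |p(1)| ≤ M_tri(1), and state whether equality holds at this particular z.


Coefficients: c_0 = 1, c_1 = -1, c_2 = -4. Radius r = 1.
Part (a). Triangle bound: M_tri(r) = Σ_k |c_k| r^k
  = |1|·1^0 + |-1|·1^1 + |-4|·1^2
  = 1 + 1 + 4 = 6.
This bounds M(r) := max_{|z|=r} |p(z)| from above; equality holds iff all terms c_k z^k can be made to align in phase at a single z on |z|=r.
Part (b). At z = 1 (real, on the circle |z| = r):
  p(1) = (1)·1^0 + (-1)·1^1 + (-4)·1^2 = -4.
  |p(1)| = 4.
Check: |p(1)| = 4 ≤ 6 = M_tri(1). ✓ Equality does not hold at z = 1 (the coefficients have mixed signs, so the terms do not all align in phase there).

M_tri(1) = 6; |p(1)| = 4; equality at z=1: no.


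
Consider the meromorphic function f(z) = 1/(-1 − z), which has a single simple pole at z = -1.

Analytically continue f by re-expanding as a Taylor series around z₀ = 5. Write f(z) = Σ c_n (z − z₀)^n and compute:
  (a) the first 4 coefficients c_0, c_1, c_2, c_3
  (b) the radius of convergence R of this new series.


Let w = z − z₀, so z = z₀ + w.
Then -1 − z = -1 − (z₀ + w) = (-1 − z₀) − w = -6 − w.
f(z) = 1/(-6 − w) = (1/(-6)) · 1/(1 − w/(-6)) = Σ_{n≥0} w^n / (-6)^(n+1).
So c_n = 1/(-6)^(n+1):
  c_0 = 1/(-6)^1 = -1/6.
  c_1 = 1/(-6)^2 = 1/36.
  c_2 = 1/(-6)^3 = -1/216.
  c_3 = 1/(-6)^4 = 1/1296.
The series is valid for |w/d| < 1, i.e. |z − z₀| < |d|.
Radius of convergence: R = |-1 − z₀| = |-6| = 6 (distance from z₀ to the singularity z = -1).

c_0 = -1/6, c_1 = 1/36, c_2 = -1/216, c_3 = 1/1296; R = 6.


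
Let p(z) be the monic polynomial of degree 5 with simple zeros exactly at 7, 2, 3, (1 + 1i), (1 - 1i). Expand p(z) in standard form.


The polynomial is p(z) = ∏_{α ∈ S} (z − α), where S = {7, 2, 3, (1 + 1i), (1 - 1i)}.
Expanding the product yields: p(z) = z^5 -14·z^4 + 67·z^3 -148·z^2 + 166·z -84.
Note conjugate pairs combine to real quadratics: (z − (1+1i))(z − (1−1i)) = z² − 2z + 2.
The resulting polynomial has degree 5 and real coefficients as required.

p(z) = z^5 -14·z^4 + 67·z^3 -148·z^2 + 166·z -84.


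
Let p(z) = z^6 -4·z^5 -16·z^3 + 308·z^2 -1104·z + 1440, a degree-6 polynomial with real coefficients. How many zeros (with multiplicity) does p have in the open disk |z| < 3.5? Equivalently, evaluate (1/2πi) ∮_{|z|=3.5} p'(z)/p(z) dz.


The zeros of p are: (2 + 2i), (2 - 2i), (-3 + 3i), (-3 - 3i), (3 + 1i), (3 - 1i).
Their magnitudes are: 2.828, 2.828, 4.243, 4.243, 3.162, 3.162.
Zeros with |z| < R = 3.5: (2 + 2i), (2 - 2i), (3 + 1i), (3 - 1i).
Count = 4.
By the argument principle, (1/2πi) ∮_{|z|=R} p'(z)/p(z) dz equals exactly this count.

Number of zeros inside |z| < 3.5: 4.


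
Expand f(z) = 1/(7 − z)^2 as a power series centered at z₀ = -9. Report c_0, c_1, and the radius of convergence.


Let w = z − z₀, so z = z₀ + w.
Then 7 − z = 7 − (z₀ + w) = (7 − z₀) − w = 16 − w.
f(z) = 1/(16 − w)^2 = (1/(16)^2) · (1 − w/(16))^{−2}.
By the binomial series (1−u)^{−2} = Σ_{n≥0} C(n+1, 1) u^n for |u|<1, with u = w/(16):
  c_n = C(n+1, 1) / (16)^(n+2).
  c_0 = 1/(16)^2 = 1/256.
  c_1 = 2/(16)^3 = 1/2048.
The series is valid for |w/d| < 1, i.e. |z − z₀| < |d|.
Radius of convergence: R = |7 − z₀| = |16| = 16 (distance from z₀ to the singularity z = 7).

c_0 = 1/256, c_1 = 1/2048; R = 16.


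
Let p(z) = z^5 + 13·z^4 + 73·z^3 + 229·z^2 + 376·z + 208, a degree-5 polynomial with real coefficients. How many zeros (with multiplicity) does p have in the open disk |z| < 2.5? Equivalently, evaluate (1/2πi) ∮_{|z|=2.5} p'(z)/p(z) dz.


The zeros of p are: -1, -4, -4, (-2 + 3i), (-2 - 3i).
Their magnitudes are: 1, 4, 4, 3.606, 3.606.
Zeros with |z| < R = 2.5: -1.
Count = 1.
By the argument principle, (1/2πi) ∮_{|z|=R} p'(z)/p(z) dz equals exactly this count.

Number of zeros inside |z| < 2.5: 1.


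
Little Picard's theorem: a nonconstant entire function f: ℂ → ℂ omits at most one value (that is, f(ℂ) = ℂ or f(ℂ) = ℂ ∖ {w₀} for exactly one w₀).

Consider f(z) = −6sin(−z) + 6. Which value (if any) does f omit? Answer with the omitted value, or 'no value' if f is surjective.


Little Picard bounds the complement of f(ℂ) to at most one point.
sin is entire and surjective onto ℂ: for every w ∈ ℂ, sin(ζ) = w has a solution ζ ∈ ℂ (e.g., via the complex inverse arcsin). With ζ = −z this gives z = ζ/(-1). Then -6·sin(−z) takes every value in -6·ℂ = ℂ, and adding 6 is a bijection of ℂ. So f is surjective and omits no value. (Note: only on the real line is sin bounded by [−1, 1].)

Omitted value: no value.


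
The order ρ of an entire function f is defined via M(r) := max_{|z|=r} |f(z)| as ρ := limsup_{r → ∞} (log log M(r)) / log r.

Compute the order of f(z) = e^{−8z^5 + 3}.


|e^{−8z^5 + 3}| = e^{Re(-8·z^5) + 3} ≤ e^{8|z|^5 + 3} = e^{8r^5 + 3} on |z| = r, so ρ ≤ 5. Choosing z on |z|=r so that -8·z^5 is real positive (always possible by picking arg z appropriately) gives |f(z)| = e^{8r^5 + 3}, matching the bound. The additive constant 3 does not affect log log M(r) ~ 5·log r. Hence ρ = 5.
Therefore ρ = 5.

Order ρ = 5.


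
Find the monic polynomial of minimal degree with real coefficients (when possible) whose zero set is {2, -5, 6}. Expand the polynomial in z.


The polynomial is p(z) = ∏_{α ∈ S} (z − α), where S = {2, -5, 6}.
Expanding the product yields: p(z) = z^3 -3·z^2 -28·z + 60.
The resulting polynomial has degree 3 and real coefficients as required.

p(z) = z^3 -3·z^2 -28·z + 60.


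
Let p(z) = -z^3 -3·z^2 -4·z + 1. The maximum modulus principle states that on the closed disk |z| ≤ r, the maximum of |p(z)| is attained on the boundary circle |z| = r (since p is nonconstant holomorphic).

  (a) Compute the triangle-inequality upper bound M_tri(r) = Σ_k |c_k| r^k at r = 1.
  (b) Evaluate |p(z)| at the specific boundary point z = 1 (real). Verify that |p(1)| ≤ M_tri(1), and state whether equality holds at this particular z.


Coefficients: c_0 = 1, c_1 = -4, c_2 = -3, c_3 = -1. Radius r = 1.
Part (a). Triangle bound: M_tri(r) = Σ_k |c_k| r^k
  = |1|·1^0 + |-4|·1^1 + |-3|·1^2 + |-1|·1^3
  = 1 + 4 + 3 + 1 = 9.
This bounds M(r) := max_{|z|=r} |p(z)| from above; equality holds iff all terms c_k z^k can be made to align in phase at a single z on |z|=r.
Part (b). At z = 1 (real, on the circle |z| = r):
  p(1) = (1)·1^0 + (-4)·1^1 + (-3)·1^2 + (-1)·1^3 = -7.
  |p(1)| = 7.
Check: |p(1)| = 7 ≤ 9 = M_tri(1). ✓ Equality does not hold at z = 1 (the coefficients have mixed signs, so the terms do not all align in phase there).

M_tri(1) = 9; |p(1)| = 7; equality at z=1: no.


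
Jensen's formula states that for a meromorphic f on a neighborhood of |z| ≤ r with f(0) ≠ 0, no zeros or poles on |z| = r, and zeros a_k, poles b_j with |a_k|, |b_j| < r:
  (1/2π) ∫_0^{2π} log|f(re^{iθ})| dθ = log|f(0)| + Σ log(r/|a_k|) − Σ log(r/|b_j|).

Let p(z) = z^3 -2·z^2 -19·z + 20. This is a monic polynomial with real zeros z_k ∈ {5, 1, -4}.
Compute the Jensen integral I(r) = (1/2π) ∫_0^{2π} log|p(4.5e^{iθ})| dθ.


Zeros: -4, 1, 5; r = 4.5.
Inside |z| < r: -4, 1. Outside (|z| ≥ r): 5.
p(0) = 20, so log|p(0)| = log(20) = 2.9957.
Apply Jensen: I(r) = log|p(0)| + Σ_k log(r/|z_k|), summed over zeros inside |z| < r.
  log(r/|z_k|) for z_k = 1: log(4.5/1) = 1.5041
  log(r/|z_k|) for z_k = -4: log(4.5/4) = 0.1178
  Outside zeros (5) contribute nothing to the Jensen sum.
Sum over inside zeros: 1.6219.
I(r) = log|p(0)| + (inside sum) = 2.9957 + 1.6219 = 4.6176.
Note: since some zeros are outside |z| ≤ r, the simplified n·log(r) form does NOT apply — only the inside zeros contribute.

I(r) ≈ 4.6176.


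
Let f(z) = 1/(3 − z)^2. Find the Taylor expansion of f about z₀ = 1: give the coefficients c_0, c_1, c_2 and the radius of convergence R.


Let w = z − z₀, so z = z₀ + w.
Then 3 − z = 3 − (z₀ + w) = (3 − z₀) − w = 2 − w.
f(z) = 1/(2 − w)^2 = (1/(2)^2) · (1 − w/(2))^{−2}.
By the binomial series (1−u)^{−2} = Σ_{n≥0} C(n+1, 1) u^n for |u|<1, with u = w/(2):
  c_n = C(n+1, 1) / (2)^(n+2).
  c_0 = 1/(2)^2 = 1/4.
  c_1 = 2/(2)^3 = 1/4.
  c_2 = 3/(2)^4 = 3/16.
The series is valid for |w/d| < 1, i.e. |z − z₀| < |d|.
Radius of convergence: R = |3 − z₀| = |2| = 2 (distance from z₀ to the singularity z = 3).

c_0 = 1/4, c_1 = 1/4, c_2 = 3/16; R = 2.


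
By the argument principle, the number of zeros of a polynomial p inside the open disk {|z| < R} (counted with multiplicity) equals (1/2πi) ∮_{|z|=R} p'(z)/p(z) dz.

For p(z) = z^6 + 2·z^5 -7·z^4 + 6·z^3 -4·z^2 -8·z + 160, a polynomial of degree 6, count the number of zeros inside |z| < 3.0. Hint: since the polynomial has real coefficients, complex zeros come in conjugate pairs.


The zeros of p are: (2 + 1i), (2 - 1i), (0 + 2i), (0 - 2i), -4, -2.
Their magnitudes are: 2.236, 2.236, 2, 2, 4, 2.
Zeros with |z| < R = 3.0: (2 + 1i), (2 - 1i), (0 + 2i), (0 - 2i), -2.
Count = 5.
By the argument principle, (1/2πi) ∮_{|z|=R} p'(z)/p(z) dz equals exactly this count.

Number of zeros inside |z| < 3.0: 5.


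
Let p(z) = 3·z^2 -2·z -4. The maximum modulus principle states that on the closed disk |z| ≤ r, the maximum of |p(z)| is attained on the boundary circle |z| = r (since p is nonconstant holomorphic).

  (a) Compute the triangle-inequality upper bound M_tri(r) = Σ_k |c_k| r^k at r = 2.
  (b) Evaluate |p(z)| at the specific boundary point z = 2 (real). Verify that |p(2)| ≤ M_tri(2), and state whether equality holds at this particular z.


Coefficients: c_0 = -4, c_1 = -2, c_2 = 3. Radius r = 2.
Part (a). Triangle bound: M_tri(r) = Σ_k |c_k| r^k
  = |-4|·2^0 + |-2|·2^1 + |3|·2^2
  = 4 + 4 + 12 = 20.
This bounds M(r) := max_{|z|=r} |p(z)| from above; equality holds iff all terms c_k z^k can be made to align in phase at a single z on |z|=r.
Part (b). At z = 2 (real, on the circle |z| = r):
  p(2) = (-4)·2^0 + (-2)·2^1 + (3)·2^2 = 4.
  |p(2)| = 4.
Check: |p(2)| = 4 ≤ 20 = M_tri(2). ✓ Equality does not hold at z = 2 (the coefficients have mixed signs, so the terms do not all align in phase there).

M_tri(2) = 20; |p(2)| = 4; equality at z=2: no.


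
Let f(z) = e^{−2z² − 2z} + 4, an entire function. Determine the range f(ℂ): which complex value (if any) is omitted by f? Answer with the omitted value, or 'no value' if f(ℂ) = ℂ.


Little Picard bounds the complement of f(ℂ) to at most one point.
The exponent g(z) = −2z² − 2z is a nonconstant polynomial, hence surjective onto ℂ. So e^{g(z)} takes every value in {e^w : w ∈ ℂ} = ℂ ∖ {0}. Adding 4 shifts the range to ℂ ∖ {4}. f omits exactly 4.

Omitted value: 4.


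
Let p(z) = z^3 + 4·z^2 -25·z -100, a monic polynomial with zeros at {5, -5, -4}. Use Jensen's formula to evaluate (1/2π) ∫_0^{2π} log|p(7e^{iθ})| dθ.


Zeros: -5, -4, 5; r = 7.
Inside |z| < r: -5, -4, 5. Outside (|z| ≥ r): ∅.
p(0) = -100, so log|p(0)| = log(100) = 4.6052.
Apply Jensen: I(r) = log|p(0)| + Σ_k log(r/|z_k|), summed over zeros inside |z| < r.
  log(r/|z_k|) for z_k = 5: log(7/5) = 0.3365
  log(r/|z_k|) for z_k = -5: log(7/5) = 0.3365
  log(r/|z_k|) for z_k = -4: log(7/4) = 0.5596
Sum over inside zeros: 1.2326.
I(r) = log|p(0)| + (inside sum) = 4.6052 + 1.2326 = 5.8377.
Closed form (all zeros inside, monic): I(r) = n·log(r) = 3·log(7) = 5.8377. ✓

I(r) ≈ 5.8377.


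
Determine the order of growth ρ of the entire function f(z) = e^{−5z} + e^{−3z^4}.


Each summand is entire of order 1 and 4 respectively (as in the single-exponential case). The order of a sum is at most the max of the orders, so ρ ≤ 4. For the lower bound: on |z|=r choose arg z so that -3z^4 is real positive; then |e^{-3z^4}| = e^{3r^4} while |e^{-5z}| ≤ e^{5r^1} = o(e^{3r^4}). So |f| ≥ e^{3r^4}(1 − o(1)) and ρ ≥ 4. Hence ρ = max(1, 4) = 4.
Therefore ρ = 4.

Order ρ = 4.


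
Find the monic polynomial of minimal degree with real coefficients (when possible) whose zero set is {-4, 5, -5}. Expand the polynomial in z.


The polynomial is p(z) = ∏_{α ∈ S} (z − α), where S = {-4, 5, -5}.
Expanding the product yields: p(z) = z^3 + 4·z^2 -25·z -100.
The resulting polynomial has degree 3 and real coefficients as required.

p(z) = z^3 + 4·z^2 -25·z -100.


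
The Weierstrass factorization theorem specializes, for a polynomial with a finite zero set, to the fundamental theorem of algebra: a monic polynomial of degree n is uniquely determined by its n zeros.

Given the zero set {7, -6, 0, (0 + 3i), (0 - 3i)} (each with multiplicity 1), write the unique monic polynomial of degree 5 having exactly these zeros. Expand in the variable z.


The polynomial is p(z) = ∏_{α ∈ S} (z − α), where S = {7, -6, 0, (0 + 3i), (0 - 3i)}.
Expanding the product yields: p(z) = z^5 -z^4 -33·z^3 -9·z^2 -378·z.
Note conjugate pairs combine to real quadratics: (z − (0+3i))(z − (0−3i)) = z² + 9.
The resulting polynomial has degree 5 and real coefficients as required.

p(z) = z^5 -z^4 -33·z^3 -9·z^2 -378·z.


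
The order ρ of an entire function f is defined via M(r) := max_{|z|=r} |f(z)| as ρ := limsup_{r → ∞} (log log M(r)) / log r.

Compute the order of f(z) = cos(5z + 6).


cos(w) is a linear combination of e^{iw} and e^{−iw} (or e^w, e^{−w} in the hyperbolic case), so |cos(w)| ≤ e^{|w|}. With w = 5z + 6, |w| ≤ 5|z| + 6 = 5r + 6 on |z| = r, giving M(r) ≤ e^{5r + 6}, so ρ ≤ 1. On a suitable ray (z = it for sin/cos; z = t for sinh/cosh, t real → ∞), |cos(5z + 6)| grows like e^{5|t|}/2, so ρ ≥ 1. Hence ρ = 1.
Therefore ρ = 1.

Order ρ = 1.


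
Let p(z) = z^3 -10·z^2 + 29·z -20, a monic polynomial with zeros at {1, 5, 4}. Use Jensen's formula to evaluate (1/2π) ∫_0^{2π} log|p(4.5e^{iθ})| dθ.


Zeros: 1, 4, 5; r = 4.5.
Inside |z| < r: 1, 4. Outside (|z| ≥ r): 5.
p(0) = -20, so log|p(0)| = log(20) = 2.9957.
Apply Jensen: I(r) = log|p(0)| + Σ_k log(r/|z_k|), summed over zeros inside |z| < r.
  log(r/|z_k|) for z_k = 1: log(4.5/1) = 1.5041
  log(r/|z_k|) for z_k = 4: log(4.5/4) = 0.1178
  Outside zeros (5) contribute nothing to the Jensen sum.
Sum over inside zeros: 1.6219.
I(r) = log|p(0)| + (inside sum) = 2.9957 + 1.6219 = 4.6176.
Note: since some zeros are outside |z| ≤ r, the simplified n·log(r) form does NOT apply — only the inside zeros contribute.

I(r) ≈ 4.6176.


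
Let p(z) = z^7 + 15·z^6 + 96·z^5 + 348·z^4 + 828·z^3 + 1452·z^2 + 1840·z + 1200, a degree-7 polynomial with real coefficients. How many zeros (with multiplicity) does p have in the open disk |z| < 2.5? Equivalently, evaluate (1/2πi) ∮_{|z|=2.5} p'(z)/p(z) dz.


The zeros of p are: (-3 + 1i), (-3 - 1i), -3, (0 + 2i), (0 - 2i), (-3 + 1i), (-3 - 1i).
Their magnitudes are: 3.162, 3.162, 3, 2, 2, 3.162, 3.162.
Zeros with |z| < R = 2.5: (0 + 2i), (0 - 2i).
Count = 2.
By the argument principle, (1/2πi) ∮_{|z|=R} p'(z)/p(z) dz equals exactly this count.

Number of zeros inside |z| < 2.5: 2.


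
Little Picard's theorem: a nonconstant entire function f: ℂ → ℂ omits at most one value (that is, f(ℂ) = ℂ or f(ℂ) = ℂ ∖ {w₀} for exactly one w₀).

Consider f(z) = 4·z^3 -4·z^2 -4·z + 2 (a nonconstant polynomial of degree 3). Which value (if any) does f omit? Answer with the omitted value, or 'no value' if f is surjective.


Little Picard bounds the complement of f(ℂ) to at most one point.
For every w ∈ ℂ, the equation p(z) − w = 0 is a nonconstant polynomial in z and hence has at least one root by the fundamental theorem of algebra. So p is surjective onto ℂ, omitting no value.

Omitted value: no value.


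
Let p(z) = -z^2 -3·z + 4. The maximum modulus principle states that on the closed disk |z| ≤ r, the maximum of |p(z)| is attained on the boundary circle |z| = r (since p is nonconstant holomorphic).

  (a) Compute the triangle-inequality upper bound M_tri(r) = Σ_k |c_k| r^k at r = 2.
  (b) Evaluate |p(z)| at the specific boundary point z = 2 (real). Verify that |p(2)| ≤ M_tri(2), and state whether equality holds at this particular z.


Coefficients: c_0 = 4, c_1 = -3, c_2 = -1. Radius r = 2.
Part (a). Triangle bound: M_tri(r) = Σ_k |c_k| r^k
  = |4|·2^0 + |-3|·2^1 + |-1|·2^2
  = 4 + 6 + 4 = 14.
This bounds M(r) := max_{|z|=r} |p(z)| from above; equality holds iff all terms c_k z^k can be made to align in phase at a single z on |z|=r.
Part (b). At z = 2 (real, on the circle |z| = r):
  p(2) = (4)·2^0 + (-3)·2^1 + (-1)·2^2 = -6.
  |p(2)| = 6.
Check: |p(2)| = 6 ≤ 14 = M_tri(2). ✓ Equality does not hold at z = 2 (the coefficients have mixed signs, so the terms do not all align in phase there).

M_tri(2) = 14; |p(2)| = 6; equality at z=2: no.


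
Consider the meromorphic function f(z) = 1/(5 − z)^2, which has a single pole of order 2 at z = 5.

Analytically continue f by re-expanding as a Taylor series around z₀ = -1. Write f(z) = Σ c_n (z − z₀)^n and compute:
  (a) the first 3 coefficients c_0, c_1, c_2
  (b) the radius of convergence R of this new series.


Let w = z − z₀, so z = z₀ + w.
Then 5 − z = 5 − (z₀ + w) = (5 − z₀) − w = 6 − w.
f(z) = 1/(6 − w)^2 = (1/(6)^2) · (1 − w/(6))^{−2}.
By the binomial series (1−u)^{−2} = Σ_{n≥0} C(n+1, 1) u^n for |u|<1, with u = w/(6):
  c_n = C(n+1, 1) / (6)^(n+2).
  c_0 = 1/(6)^2 = 1/36.
  c_1 = 2/(6)^3 = 1/108.
  c_2 = 3/(6)^4 = 1/432.
The series is valid for |w/d| < 1, i.e. |z − z₀| < |d|.
Radius of convergence: R = |5 − z₀| = |6| = 6 (distance from z₀ to the singularity z = 5).

c_0 = 1/36, c_1 = 1/108, c_2 = 1/432; R = 6.


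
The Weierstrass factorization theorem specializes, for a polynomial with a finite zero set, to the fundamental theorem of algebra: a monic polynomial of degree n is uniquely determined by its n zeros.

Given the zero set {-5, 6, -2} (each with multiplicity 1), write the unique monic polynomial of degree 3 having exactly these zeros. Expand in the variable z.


The polynomial is p(z) = ∏_{α ∈ S} (z − α), where S = {-5, 6, -2}.
Expanding the product yields: p(z) = z^3 + z^2 -32·z -60.
The resulting polynomial has degree 3 and real coefficients as required.

p(z) = z^3 + z^2 -32·z -60.


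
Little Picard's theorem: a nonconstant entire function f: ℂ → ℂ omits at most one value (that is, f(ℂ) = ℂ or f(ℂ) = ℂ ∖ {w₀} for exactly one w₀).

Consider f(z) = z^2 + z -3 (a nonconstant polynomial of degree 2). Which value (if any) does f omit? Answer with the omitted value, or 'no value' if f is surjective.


Little Picard bounds the complement of f(ℂ) to at most one point.
For every w ∈ ℂ, the equation p(z) − w = 0 is a nonconstant polynomial in z and hence has at least one root by the fundamental theorem of algebra. So p is surjective onto ℂ, omitting no value.

Omitted value: no value.


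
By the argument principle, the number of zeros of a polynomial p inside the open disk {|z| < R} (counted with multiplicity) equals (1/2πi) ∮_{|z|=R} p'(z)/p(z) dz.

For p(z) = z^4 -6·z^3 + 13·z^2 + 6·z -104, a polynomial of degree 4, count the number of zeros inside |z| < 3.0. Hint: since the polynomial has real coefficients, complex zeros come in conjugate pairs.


The zeros of p are: -2, 4, (2 + 3i), (2 - 3i).
Their magnitudes are: 2, 4, 3.606, 3.606.
Zeros with |z| < R = 3.0: -2.
Count = 1.
By the argument principle, (1/2πi) ∮_{|z|=R} p'(z)/p(z) dz equals exactly this count.

Number of zeros inside |z| < 3.0: 1.


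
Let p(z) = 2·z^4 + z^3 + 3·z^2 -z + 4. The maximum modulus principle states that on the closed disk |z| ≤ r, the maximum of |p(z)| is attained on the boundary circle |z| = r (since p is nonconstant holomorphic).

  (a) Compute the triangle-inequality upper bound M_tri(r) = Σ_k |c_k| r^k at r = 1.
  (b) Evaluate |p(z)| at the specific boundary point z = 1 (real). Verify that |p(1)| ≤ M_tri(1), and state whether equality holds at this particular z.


Coefficients: c_0 = 4, c_1 = -1, c_2 = 3, c_3 = 1, c_4 = 2. Radius r = 1.
Part (a). Triangle bound: M_tri(r) = Σ_k |c_k| r^k
  = |4|·1^0 + |-1|·1^1 + |3|·1^2 + |1|·1^3 + |2|·1^4
  = 4 + 1 + 3 + 1 + 2 = 11.
This bounds M(r) := max_{|z|=r} |p(z)| from above; equality holds iff all terms c_k z^k can be made to align in phase at a single z on |z|=r.
Part (b). At z = 1 (real, on the circle |z| = r):
  p(1) = (4)·1^0 + (-1)·1^1 + (3)·1^2 + (1)·1^3 + (2)·1^4 = 9.
  |p(1)| = 9.
Check: |p(1)| = 9 ≤ 11 = M_tri(1). ✓ Equality does not hold at z = 1 (the coefficients have mixed signs, so the terms do not all align in phase there).

M_tri(1) = 11; |p(1)| = 9; equality at z=1: no.


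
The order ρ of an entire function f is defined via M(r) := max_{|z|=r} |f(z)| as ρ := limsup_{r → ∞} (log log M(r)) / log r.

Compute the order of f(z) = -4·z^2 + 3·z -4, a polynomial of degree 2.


|f(z)| ≤ Σ|c_k|·r^k = O(r^2) as r → ∞. Polynomial growth is O(e^{r^ε}) for every ε > 0 (since r^2/e^{r^ε} → 0), so ρ ≤ ε for all ε > 0, i.e. ρ = 0. Every nonconstant polynomial has order 0.
Therefore ρ = 0.

Order ρ = 0.


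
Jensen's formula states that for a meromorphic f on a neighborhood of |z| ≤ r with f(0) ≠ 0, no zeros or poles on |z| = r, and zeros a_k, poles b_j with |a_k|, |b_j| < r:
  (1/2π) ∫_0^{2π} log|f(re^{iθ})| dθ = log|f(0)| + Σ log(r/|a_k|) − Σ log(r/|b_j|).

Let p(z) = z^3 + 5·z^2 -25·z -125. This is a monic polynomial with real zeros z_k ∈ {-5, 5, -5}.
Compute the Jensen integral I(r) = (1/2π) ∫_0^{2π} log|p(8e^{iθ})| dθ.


Zeros: -5, -5, 5; r = 8.
Inside |z| < r: -5, -5, 5. Outside (|z| ≥ r): ∅.
p(0) = -125, so log|p(0)| = log(125) = 4.8283.
Apply Jensen: I(r) = log|p(0)| + Σ_k log(r/|z_k|), summed over zeros inside |z| < r.
  log(r/|z_k|) for z_k = -5: log(8/5) = 0.4700
  log(r/|z_k|) for z_k = 5: log(8/5) = 0.4700
  log(r/|z_k|) for z_k = -5: log(8/5) = 0.4700
Sum over inside zeros: 1.4100.
I(r) = log|p(0)| + (inside sum) = 4.8283 + 1.4100 = 6.2383.
Closed form (all zeros inside, monic): I(r) = n·log(r) = 3·log(8) = 6.2383. ✓

I(r) ≈ 6.2383.


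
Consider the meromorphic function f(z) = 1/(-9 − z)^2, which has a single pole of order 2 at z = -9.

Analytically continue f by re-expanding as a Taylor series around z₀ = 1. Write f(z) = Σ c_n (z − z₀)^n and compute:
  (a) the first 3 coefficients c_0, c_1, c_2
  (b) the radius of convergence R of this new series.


Let w = z − z₀, so z = z₀ + w.
Then -9 − z = -9 − (z₀ + w) = (-9 − z₀) − w = -10 − w.
f(z) = 1/(-10 − w)^2 = (1/(-10)^2) · (1 − w/(-10))^{−2}.
By the binomial series (1−u)^{−2} = Σ_{n≥0} C(n+1, 1) u^n for |u|<1, with u = w/(-10):
  c_n = C(n+1, 1) / (-10)^(n+2).
  c_0 = 1/(-10)^2 = 1/100.
  c_1 = 2/(-10)^3 = -1/500.
  c_2 = 3/(-10)^4 = 3/10000.
The series is valid for |w/d| < 1, i.e. |z − z₀| < |d|.
Radius of convergence: R = |-9 − z₀| = |-10| = 10 (distance from z₀ to the singularity z = -9).

c_0 = 1/100, c_1 = -1/500, c_2 = 3/10000; R = 10.


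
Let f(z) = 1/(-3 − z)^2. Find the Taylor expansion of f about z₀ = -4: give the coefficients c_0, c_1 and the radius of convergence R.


Let w = z − z₀, so z = z₀ + w.
Then -3 − z = -3 − (z₀ + w) = (-3 − z₀) − w = 1 − w.
f(z) = 1/(1 − w)^2 = (1/(1)^2) · (1 − w/(1))^{−2}.
By the binomial series (1−u)^{−2} = Σ_{n≥0} C(n+1, 1) u^n for |u|<1, with u = w/(1):
  c_n = C(n+1, 1) / (1)^(n+2).
  c_0 = 1/(1)^2 = 1.
  c_1 = 2/(1)^3 = 2.
The series is valid for |w/d| < 1, i.e. |z − z₀| < |d|.
Radius of convergence: R = |-3 − z₀| = |1| = 1 (distance from z₀ to the singularity z = -3).

c_0 = 1, c_1 = 2; R = 1.


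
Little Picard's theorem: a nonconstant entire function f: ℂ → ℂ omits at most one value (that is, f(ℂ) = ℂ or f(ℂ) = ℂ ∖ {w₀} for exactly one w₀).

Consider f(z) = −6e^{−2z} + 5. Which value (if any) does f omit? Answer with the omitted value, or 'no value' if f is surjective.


Little Picard bounds the complement of f(ℂ) to at most one point.
e^{−2z} is never zero on ℂ, so -6·e^{−2z} takes every value in ℂ ∖ {0}. Adding 5 shifts the range to ℂ ∖ {5}. Thus f omits exactly the value 5.

Omitted value: 5.


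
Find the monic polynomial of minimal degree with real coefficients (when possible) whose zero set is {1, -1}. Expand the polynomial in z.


The polynomial is p(z) = ∏_{α ∈ S} (z − α), where S = {1, -1}.
Expanding the product yields: p(z) = z^2 -1.
The resulting polynomial has degree 2 and real coefficients as required.

p(z) = z^2 -1.


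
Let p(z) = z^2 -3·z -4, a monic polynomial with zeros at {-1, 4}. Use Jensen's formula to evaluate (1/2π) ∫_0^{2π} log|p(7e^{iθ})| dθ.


Zeros: -1, 4; r = 7.
Inside |z| < r: -1, 4. Outside (|z| ≥ r): ∅.
p(0) = -4, so log|p(0)| = log(4) = 1.3863.
Apply Jensen: I(r) = log|p(0)| + Σ_k log(r/|z_k|), summed over zeros inside |z| < r.
  log(r/|z_k|) for z_k = -1: log(7/1) = 1.9459
  log(r/|z_k|) for z_k = 4: log(7/4) = 0.5596
Sum over inside zeros: 2.5055.
I(r) = log|p(0)| + (inside sum) = 1.3863 + 2.5055 = 3.8918.
Closed form (all zeros inside, monic): I(r) = n·log(r) = 2·log(7) = 3.8918. ✓

I(r) ≈ 3.8918.


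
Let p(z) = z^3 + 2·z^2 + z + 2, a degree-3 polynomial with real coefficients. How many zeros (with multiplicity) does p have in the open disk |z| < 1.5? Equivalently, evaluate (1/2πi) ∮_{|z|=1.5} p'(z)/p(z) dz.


The zeros of p are: (0 + 1i), (0 - 1i), -2.
Their magnitudes are: 1, 1, 2.
Zeros with |z| < R = 1.5: (0 + 1i), (0 - 1i).
Count = 2.
By the argument principle, (1/2πi) ∮_{|z|=R} p'(z)/p(z) dz equals exactly this count.

Number of zeros inside |z| < 1.5: 2.


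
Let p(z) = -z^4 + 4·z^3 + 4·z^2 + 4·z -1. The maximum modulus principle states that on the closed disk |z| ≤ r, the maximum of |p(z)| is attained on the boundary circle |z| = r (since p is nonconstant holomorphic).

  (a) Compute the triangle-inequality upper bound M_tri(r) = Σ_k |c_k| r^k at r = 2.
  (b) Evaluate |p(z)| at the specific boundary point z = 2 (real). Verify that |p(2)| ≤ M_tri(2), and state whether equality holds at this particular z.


Coefficients: c_0 = -1, c_1 = 4, c_2 = 4, c_3 = 4, c_4 = -1. Radius r = 2.
Part (a). Triangle bound: M_tri(r) = Σ_k |c_k| r^k
  = |-1|·2^0 + |4|·2^1 + |4|·2^2 + |4|·2^3 + |-1|·2^4
  = 1 + 8 + 16 + 32 + 16 = 73.
This bounds M(r) := max_{|z|=r} |p(z)| from above; equality holds iff all terms c_k z^k can be made to align in phase at a single z on |z|=r.
Part (b). At z = 2 (real, on the circle |z| = r):
  p(2) = (-1)·2^0 + (4)·2^1 + (4)·2^2 + (4)·2^3 + (-1)·2^4 = 39.
  |p(2)| = 39.
Check: |p(2)| = 39 ≤ 73 = M_tri(2). ✓ Equality does not hold at z = 2 (the coefficients have mixed signs, so the terms do not all align in phase there).

M_tri(2) = 73; |p(2)| = 39; equality at z=2: no.


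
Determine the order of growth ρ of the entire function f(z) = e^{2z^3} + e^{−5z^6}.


Each summand is entire of order 3 and 6 respectively (as in the single-exponential case). The order of a sum is at most the max of the orders, so ρ ≤ 6. For the lower bound: on |z|=r choose arg z so that -5z^6 is real positive; then |e^{-5z^6}| = e^{5r^6} while |e^{2z^3}| ≤ e^{2r^3} = o(e^{5r^6}). So |f| ≥ e^{5r^6}(1 − o(1)) and ρ ≥ 6. Hence ρ = max(3, 6) = 6.
Therefore ρ = 6.

Order ρ = 6.


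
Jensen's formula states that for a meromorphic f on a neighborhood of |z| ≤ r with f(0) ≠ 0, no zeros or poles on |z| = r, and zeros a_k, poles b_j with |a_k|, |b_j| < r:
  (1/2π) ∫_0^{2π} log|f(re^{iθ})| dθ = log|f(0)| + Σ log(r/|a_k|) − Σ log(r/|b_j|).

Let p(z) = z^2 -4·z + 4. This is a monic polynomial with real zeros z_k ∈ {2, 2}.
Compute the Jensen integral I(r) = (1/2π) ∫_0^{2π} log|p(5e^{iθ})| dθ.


Zeros: 2, 2; r = 5.
Inside |z| < r: 2, 2. Outside (|z| ≥ r): ∅.
p(0) = 4, so log|p(0)| = log(4) = 1.3863.
Apply Jensen: I(r) = log|p(0)| + Σ_k log(r/|z_k|), summed over zeros inside |z| < r.
  log(r/|z_k|) for z_k = 2: log(5/2) = 0.9163
  log(r/|z_k|) for z_k = 2: log(5/2) = 0.9163
Sum over inside zeros: 1.8326.
I(r) = log|p(0)| + (inside sum) = 1.3863 + 1.8326 = 3.2189.
Closed form (all zeros inside, monic): I(r) = n·log(r) = 2·log(5) = 3.2189. ✓

I(r) ≈ 3.2189.


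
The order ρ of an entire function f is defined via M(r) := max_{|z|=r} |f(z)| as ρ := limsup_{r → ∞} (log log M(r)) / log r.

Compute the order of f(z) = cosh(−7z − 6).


cosh(w) is a linear combination of e^{iw} and e^{−iw} (or e^w, e^{−w} in the hyperbolic case), so |cosh(w)| ≤ e^{|w|}. With w = −7z − 6, |w| ≤ 7|z| + 6 = 7r + 6 on |z| = r, giving M(r) ≤ e^{7r + 6}, so ρ ≤ 1. On a suitable ray (z = it for sin/cos; z = t for sinh/cosh, t real → ∞), |cosh(−7z − 6)| grows like e^{7|t|}/2, so ρ ≥ 1. Hence ρ = 1.
Therefore ρ = 1.

Order ρ = 1.
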